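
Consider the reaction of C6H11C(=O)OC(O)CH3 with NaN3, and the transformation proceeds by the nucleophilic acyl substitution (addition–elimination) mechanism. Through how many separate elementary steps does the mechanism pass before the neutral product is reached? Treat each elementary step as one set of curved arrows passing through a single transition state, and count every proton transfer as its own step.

2

Step 1: Nucleophilic addition of N3⁻ to the acyl carbon breaks the π(C=O) bond and yields a tetrahedral, anionic intermediate.
Step 2: Collapse of the tetrahedral intermediate: the alkoxide oxygen pushes its lone pair back to re-form C=O while CH3CO2⁻ leaves.
Total: 2 elementary steps.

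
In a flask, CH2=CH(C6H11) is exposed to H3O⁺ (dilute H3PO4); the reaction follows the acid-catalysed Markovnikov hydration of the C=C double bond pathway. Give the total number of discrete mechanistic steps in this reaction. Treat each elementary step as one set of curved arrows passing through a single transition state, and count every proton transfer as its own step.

4

Step 1: Electrophilic addition begins with the π(C=C) electrons forming a bond to the proton of H3O⁺. Following Markovnikov's rule, the resulting cation is secondary. H2O is released.
Step 2: Carbocation rearrangement: a 1,2-hydride shift from the adjacent cyclohexyl carbon converts the initially-formed secondary cation into the more stable tertiary cation.
Step 3: Nucleophilic capture of the cation by H2O produces the protonated alcohol (an oxonium ion).
Step 4: Proton transfer from the O–H of the oxonium ion to H2O completes the catalytic cycle and yields the alcohol.
Total: 4 elementary steps.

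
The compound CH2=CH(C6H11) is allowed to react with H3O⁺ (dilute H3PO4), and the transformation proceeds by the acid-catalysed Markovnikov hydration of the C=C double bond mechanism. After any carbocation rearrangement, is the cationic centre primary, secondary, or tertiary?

Step 1: Protonation of the alkene by H3O⁺: the π bond acts as the nucleophile and picks up H⁺, giving the more stable (Markovnikov) secondary carbocation. H2O is released.
Step 2: A hydride (H with its bonding pair) migrates from the adjacent cyclohexyl carbon to the cationic centre — a 1,2-hydride shift — upgrading the secondary cation to a tertiary one.
The cation rearranges from secondary to tertiary via a 1,2-hydride shift from the adjacent cyclohexyl carbon; the tertiary cation is what reacts next.

tertiary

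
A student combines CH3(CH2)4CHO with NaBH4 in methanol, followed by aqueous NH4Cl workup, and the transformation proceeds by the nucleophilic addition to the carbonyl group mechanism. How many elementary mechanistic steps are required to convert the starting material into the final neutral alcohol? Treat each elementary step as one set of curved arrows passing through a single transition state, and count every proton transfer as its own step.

2

Step 1: A lone pair / filled orbital on H⁻ (delivered from BH4⁻) attacks the electrophilic carbonyl carbon; the π(C=O) electrons shift onto oxygen, producing a tetrahedral alkoxide intermediate.
Step 2: The alkoxide picks up a proton during aqueous NH4Cl workup to yield an alcohol.
Total: 2 elementary steps.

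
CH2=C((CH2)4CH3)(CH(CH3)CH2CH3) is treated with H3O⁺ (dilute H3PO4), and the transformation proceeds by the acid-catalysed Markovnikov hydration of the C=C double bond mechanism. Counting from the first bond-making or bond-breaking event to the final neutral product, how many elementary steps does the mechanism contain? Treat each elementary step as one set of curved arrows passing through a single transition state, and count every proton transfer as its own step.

3

Step 1: Protonation of the alkene by H3O⁺: the π bond acts as the nucleophile and picks up H⁺, giving the more stable (Markovnikov) tertiary carbocation. H2O is released.
(No 1,2-shift: no single shift to an adjacent carbon would give a more stable cation.)
Step 2: Water acts as the nucleophile: an oxygen lone pair bonds to the cationic carbon, giving an oxonium-ion intermediate.
Step 3: Deprotonation of the oxonium ion by a water molecule delivers the neutral alcohol and regenerates the acid catalyst.
Total: 3 elementary steps.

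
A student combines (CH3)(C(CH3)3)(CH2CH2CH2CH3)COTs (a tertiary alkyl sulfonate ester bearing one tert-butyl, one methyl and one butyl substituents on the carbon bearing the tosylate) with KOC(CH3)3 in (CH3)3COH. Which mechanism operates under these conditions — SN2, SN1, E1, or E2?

E2

Conditions: a strong/bulky base with a tertiary substrate bearing a β-hydrogen.
These conditions are the textbook signature of the E2 pathway.
A strong (often hindered) base removes a β-H in concert with loss of the leaving group — bimolecular elimination.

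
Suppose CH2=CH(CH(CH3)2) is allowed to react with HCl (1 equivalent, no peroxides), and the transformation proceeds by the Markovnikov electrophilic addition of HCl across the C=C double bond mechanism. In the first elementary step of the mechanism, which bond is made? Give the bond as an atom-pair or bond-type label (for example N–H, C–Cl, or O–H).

C–H

Step 1: Electrophilic addition begins with the π(C=C) electrons forming a bond to the proton of HCl. Following Markovnikov's rule, the resulting cation is secondary. The H–Cl bond breaks heterolytically, releasing Cl⁻.
The bond formed in this step is the C–H bond.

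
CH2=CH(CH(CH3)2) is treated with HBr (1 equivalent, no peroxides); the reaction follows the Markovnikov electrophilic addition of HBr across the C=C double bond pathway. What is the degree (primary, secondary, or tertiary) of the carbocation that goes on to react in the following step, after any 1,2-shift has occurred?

tertiary

Step 1: The π electrons of the C=C bond attack a proton of HBr; Markovnikov addition places the new C–H on the less-substituted alkene carbon, so the positive charge ends up on the more-substituted carbon — a secondary carbocation. The H–Br bond breaks heterolytically, releasing Br⁻.
Step 2: A hydride (H with its bonding pair) migrates from the adjacent isopropyl carbon to the cationic centre — a 1,2-hydride shift — upgrading the secondary cation to a tertiary one.
The cation rearranges from secondary to tertiary via a 1,2-hydride shift from the adjacent isopropyl carbon; the tertiary cation is what reacts next.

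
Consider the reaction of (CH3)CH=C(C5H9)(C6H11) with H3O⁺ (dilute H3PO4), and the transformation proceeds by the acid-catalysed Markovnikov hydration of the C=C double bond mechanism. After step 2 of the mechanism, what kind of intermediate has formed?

Step 1: Electrophilic addition begins with the π(C=C) electrons forming a bond to the proton of H3O⁺. Following Markovnikov's rule, the resulting cation is tertiary. H2O is released.
Step 2: Water acts as the nucleophile: an oxygen lone pair bonds to the cationic carbon, giving an oxonium-ion intermediate.
After step 2 the species present is an oxonium ion.

oxonium ion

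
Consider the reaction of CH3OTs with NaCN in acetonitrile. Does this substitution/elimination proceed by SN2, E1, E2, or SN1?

Conditions: a methyl substrate with a strong nucleophile in the polar aprotic solvent acetonitrile.
These conditions are the textbook signature of the SN2 pathway.
An unhindered substrate with a strong nucleophile in a polar aprotic solvent favours one-step backside displacement.

SN2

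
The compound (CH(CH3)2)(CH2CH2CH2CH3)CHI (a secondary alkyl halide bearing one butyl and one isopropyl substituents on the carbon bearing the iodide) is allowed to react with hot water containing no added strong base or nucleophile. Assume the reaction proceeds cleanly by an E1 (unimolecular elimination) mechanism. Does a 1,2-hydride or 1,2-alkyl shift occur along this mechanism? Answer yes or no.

yes

The first-formed carbocation is secondary.
The adjacent isopropyl carbon already bears 2 other carbon substituents and has a hydrogen to migrate; after a 1,2-hydride shift from that carbon the positive charge sits on a tertiary centre.
Tertiary is more stable than secondary, so the shift occurs.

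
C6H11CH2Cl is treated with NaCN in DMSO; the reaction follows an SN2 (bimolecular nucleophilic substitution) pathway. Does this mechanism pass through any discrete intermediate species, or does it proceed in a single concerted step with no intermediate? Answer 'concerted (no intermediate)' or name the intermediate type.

Backside attack by CN⁻ on the carbon bearing the chloride: the new C–C bond forms as the C–Cl bond breaks, with Walden inversion at carbon.
All bond changes occur in one transition state; no discrete intermediate is formed.

concerted (no intermediate)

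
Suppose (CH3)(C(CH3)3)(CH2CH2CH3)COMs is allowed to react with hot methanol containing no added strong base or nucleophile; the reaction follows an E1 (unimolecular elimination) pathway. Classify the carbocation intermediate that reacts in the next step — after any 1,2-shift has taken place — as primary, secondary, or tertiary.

tertiary

Step 1: Rate-determining heterolysis of the C–O bond gives MsO⁻ and a tertiary carbocation.
No single 1,2-shift to an adjacent carbon would give a more-substituted cation, so no rearrangement occurs.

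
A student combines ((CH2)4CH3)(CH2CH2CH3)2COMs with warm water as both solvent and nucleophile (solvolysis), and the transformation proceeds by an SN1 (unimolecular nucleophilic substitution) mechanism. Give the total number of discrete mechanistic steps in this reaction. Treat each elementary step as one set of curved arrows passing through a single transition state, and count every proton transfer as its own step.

3

Step 1: The C–O bond breaks with both electrons going to the mesylate; MsO⁻ leaves and a tertiary carbocation remains.
(No 1,2-shift: no single shift to an adjacent carbon would give a more stable cation.)
Step 2: Nucleophilic capture: the oxygen of H2O bonds to the cationic carbon, producing an oxonium-ion intermediate.
Step 3: A second solvent molecule removes the proton on oxygen, giving the neutral alcohol product.
Total: 3 elementary steps.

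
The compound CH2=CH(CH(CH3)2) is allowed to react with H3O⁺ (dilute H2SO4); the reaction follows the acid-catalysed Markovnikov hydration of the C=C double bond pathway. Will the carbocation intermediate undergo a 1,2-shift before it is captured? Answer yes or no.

yes

The first-formed carbocation is secondary.
The adjacent isopropyl carbon already bears 2 other carbon substituents and has a hydrogen to migrate; after a 1,2-hydride shift from that carbon the positive charge sits on a tertiary centre.
Tertiary is more stable than secondary, so the shift occurs.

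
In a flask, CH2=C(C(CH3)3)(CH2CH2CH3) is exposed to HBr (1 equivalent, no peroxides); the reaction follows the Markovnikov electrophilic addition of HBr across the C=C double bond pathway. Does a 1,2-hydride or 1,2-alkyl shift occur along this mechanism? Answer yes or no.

The first-formed carbocation is tertiary.
No single 1,2-shift to an adjacent carbon would produce a more-substituted cation than the one already present, so no rearrangement occurs.

no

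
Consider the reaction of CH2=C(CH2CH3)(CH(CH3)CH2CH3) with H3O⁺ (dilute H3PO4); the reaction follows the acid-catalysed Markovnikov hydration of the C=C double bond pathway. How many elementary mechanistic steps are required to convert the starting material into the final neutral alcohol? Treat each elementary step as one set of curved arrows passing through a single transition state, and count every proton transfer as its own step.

3

Step 1: Protonation of the alkene by H3O⁺: the π bond acts as the nucleophile and picks up H⁺, giving the more stable (Markovnikov) tertiary carbocation. H2O is released.
(No 1,2-shift: no single shift to an adjacent carbon would give a more stable cation.)
Step 2: A lone pair on the oxygen of H2O attacks the carbocation, forming a C–O bond and an oxonium ion (a protonated alcohol).
Step 3: H2O removes a proton from the oxonium oxygen, regenerating H3O⁺ and giving the neutral alcohol.
Total: 3 elementary steps.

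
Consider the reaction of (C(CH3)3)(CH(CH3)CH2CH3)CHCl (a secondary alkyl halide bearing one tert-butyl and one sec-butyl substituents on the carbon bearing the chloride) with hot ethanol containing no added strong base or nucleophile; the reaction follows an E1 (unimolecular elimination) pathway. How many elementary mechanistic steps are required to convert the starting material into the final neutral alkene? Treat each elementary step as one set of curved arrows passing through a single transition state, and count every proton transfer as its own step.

Step 1: Unassisted departure of Cl⁻ (taking the C–Cl bonding pair) generates a secondary carbocation.
Step 2: Carbocation rearrangement: a 1,2-hydride shift from the adjacent sec-butyl carbon converts the initially-formed secondary cation into the more stable tertiary cation.
Step 3: A weak base (an ethanol molecule from the solvent) removes a proton from a carbon adjacent to the cationic centre; the electrons of that C–H bond become the new π(C=C) bond, giving the alkene.
Total: 3 elementary steps.

3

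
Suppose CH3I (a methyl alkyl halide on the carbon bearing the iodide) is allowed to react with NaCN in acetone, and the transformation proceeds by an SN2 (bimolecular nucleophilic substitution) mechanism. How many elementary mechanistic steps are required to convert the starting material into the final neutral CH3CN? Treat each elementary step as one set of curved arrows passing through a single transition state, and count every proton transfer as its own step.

Step 1: Backside attack by CN⁻ on the carbon bearing the iodide: the new C–C bond forms as the C–I bond breaks, with Walden inversion at carbon.
Total: 1 elementary step.

1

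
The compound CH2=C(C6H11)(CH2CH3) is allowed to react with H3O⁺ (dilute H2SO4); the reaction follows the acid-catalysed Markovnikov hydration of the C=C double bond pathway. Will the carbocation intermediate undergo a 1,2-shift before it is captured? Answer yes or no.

no

The first-formed carbocation is tertiary.
No single 1,2-shift to an adjacent carbon would produce a more-substituted cation than the one already present, so no rearrangement occurs.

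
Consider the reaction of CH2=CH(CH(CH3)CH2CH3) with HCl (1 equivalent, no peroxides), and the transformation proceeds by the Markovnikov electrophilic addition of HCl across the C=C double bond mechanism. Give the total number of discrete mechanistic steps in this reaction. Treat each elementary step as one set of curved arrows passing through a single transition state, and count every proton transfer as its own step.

3

Step 1: Protonation of the alkene by HCl: the π bond acts as the nucleophile and picks up H⁺, giving the more stable (Markovnikov) secondary carbocation. The H–Cl bond breaks heterolytically, releasing Cl⁻.
Step 2: A hydride (H with its bonding pair) migrates from the adjacent sec-butyl carbon to the cationic centre — a 1,2-hydride shift — upgrading the secondary cation to a tertiary one.
Step 3: The Cl⁻ anion donates a lone pair to the carbocation, forming the new C–Cl σ-bond and giving the neutral alkyl halide.
Total: 3 elementary steps.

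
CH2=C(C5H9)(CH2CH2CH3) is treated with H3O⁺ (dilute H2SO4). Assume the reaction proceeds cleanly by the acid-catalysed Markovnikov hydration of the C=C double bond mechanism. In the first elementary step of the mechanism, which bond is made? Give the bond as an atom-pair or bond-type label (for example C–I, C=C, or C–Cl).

C–H

Step 1: Electrophilic addition begins with the π(C=C) electrons forming a bond to the proton of H3O⁺. Following Markovnikov's rule, the resulting cation is tertiary. H2O is released.
The bond formed in this step is the C–H bond.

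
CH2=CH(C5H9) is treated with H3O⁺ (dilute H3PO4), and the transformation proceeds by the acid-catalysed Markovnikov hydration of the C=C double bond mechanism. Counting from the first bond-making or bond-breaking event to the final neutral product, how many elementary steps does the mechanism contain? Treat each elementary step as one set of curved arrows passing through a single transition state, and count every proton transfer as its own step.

Step 1: The π electrons of the C=C bond attack a proton of H3O⁺; Markovnikov addition places the new C–H on the less-substituted alkene carbon, so the positive charge ends up on the more-substituted carbon — a secondary carbocation. H2O is released.
Step 2: A hydride (H with its bonding pair) migrates from the adjacent cyclopentyl carbon to the cationic centre — a 1,2-hydride shift — upgrading the secondary cation to a tertiary one.
Step 3: Nucleophilic capture of the cation by H2O produces the protonated alcohol (an oxonium ion).
Step 4: H2O removes a proton from the oxonium oxygen, regenerating H3O⁺ and giving the neutral alcohol.
Total: 4 elementary steps.

4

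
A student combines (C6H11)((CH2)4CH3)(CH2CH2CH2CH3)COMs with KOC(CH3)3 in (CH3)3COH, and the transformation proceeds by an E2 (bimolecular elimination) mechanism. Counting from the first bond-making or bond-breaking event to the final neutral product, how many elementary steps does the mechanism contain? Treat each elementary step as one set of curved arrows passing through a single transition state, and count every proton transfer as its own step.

1

Step 1: The strong base (CH3)3CO⁻ removes a β-hydrogen; in the same concerted event the electrons of the breaking C–H bond form the new π(C=C) bond and the C–O σ-bond breaks, expelling MsO⁻. Anti-periplanar geometry; one transition state.
Total: 1 elementary step.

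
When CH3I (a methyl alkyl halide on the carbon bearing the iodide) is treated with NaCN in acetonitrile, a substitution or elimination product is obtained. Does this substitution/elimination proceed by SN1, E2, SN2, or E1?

Conditions: a methyl substrate with a strong nucleophile in the polar aprotic solvent acetonitrile.
These conditions are the textbook signature of the SN2 pathway.
An unhindered substrate with a strong nucleophile in a polar aprotic solvent favours one-step backside displacement.

SN2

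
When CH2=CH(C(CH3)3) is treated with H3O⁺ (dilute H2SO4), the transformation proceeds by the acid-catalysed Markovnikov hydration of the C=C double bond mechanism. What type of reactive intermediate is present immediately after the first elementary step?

secondary carbocation

Step 1: Electrophilic addition begins with the π(C=C) electrons forming a bond to the proton of H3O⁺. Following Markovnikov's rule, the resulting cation is secondary. H2O is released.
After step 1 the species present is a secondary carbocation.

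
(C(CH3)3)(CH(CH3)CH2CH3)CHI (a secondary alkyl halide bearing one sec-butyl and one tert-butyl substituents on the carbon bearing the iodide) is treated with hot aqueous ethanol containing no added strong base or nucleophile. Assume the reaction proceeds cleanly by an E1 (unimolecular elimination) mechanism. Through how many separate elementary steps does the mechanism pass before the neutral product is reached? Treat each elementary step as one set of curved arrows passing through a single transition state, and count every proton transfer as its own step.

3

Step 1: Ionisation: the C–I σ-bond cleaves heterolytically; both bonding electrons depart with I⁻, leaving a secondary carbocation at the α-carbon.
Step 2: A hydride (H with its bonding pair) migrates from the adjacent sec-butyl carbon to the cationic centre — a 1,2-hydride shift — upgrading the secondary cation to a tertiary one.
Step 3: Loss of a β-proton to a water (or ethanol) molecule of the solvent: the C–H bonding pair collapses toward the cationic carbon to form the C=C π bond, yielding the alkene.
Total: 3 elementary steps.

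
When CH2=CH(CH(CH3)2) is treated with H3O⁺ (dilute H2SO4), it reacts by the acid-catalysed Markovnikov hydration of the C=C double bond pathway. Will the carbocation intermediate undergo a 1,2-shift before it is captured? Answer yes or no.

yes

The first-formed carbocation is secondary.
The adjacent isopropyl carbon already bears 2 other carbon substituents and has a hydrogen to migrate; after a 1,2-hydride shift from that carbon the positive charge sits on a tertiary centre.
Tertiary is more stable than secondary, so the shift occurs.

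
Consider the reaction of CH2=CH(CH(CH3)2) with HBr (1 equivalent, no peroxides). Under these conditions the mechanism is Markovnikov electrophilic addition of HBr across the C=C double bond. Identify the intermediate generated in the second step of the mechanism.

tertiary carbocation

Step 1: The π electrons of the C=C bond attack a proton of HBr; Markovnikov addition places the new C–H on the less-substituted alkene carbon, so the positive charge ends up on the more-substituted carbon — a secondary carbocation. The H–Br bond breaks heterolytically, releasing Br⁻.
Step 2: Carbocation rearrangement: a 1,2-hydride shift from the adjacent isopropyl carbon converts the initially-formed secondary cation into the more stable tertiary cation.
After step 2 the species present is a tertiary carbocation.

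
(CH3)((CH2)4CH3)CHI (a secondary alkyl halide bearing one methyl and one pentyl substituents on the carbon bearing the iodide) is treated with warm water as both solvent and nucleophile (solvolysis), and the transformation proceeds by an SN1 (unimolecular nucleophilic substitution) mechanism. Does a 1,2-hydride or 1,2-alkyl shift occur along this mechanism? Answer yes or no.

no

The first-formed carbocation is secondary.
No single 1,2-shift to an adjacent carbon would produce a more-substituted cation than the one already present, so no rearrangement occurs.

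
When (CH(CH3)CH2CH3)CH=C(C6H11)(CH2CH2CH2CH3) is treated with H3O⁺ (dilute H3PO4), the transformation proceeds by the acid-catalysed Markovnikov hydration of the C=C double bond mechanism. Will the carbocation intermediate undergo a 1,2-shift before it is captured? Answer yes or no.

no

The first-formed carbocation is tertiary.
No single 1,2-shift to an adjacent carbon would produce a more-substituted cation than the one already present, so no rearrangement occurs.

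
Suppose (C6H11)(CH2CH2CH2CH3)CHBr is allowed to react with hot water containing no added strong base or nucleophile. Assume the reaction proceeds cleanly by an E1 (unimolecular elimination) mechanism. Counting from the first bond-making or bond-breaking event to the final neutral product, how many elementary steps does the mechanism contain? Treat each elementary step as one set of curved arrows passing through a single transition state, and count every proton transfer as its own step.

Step 1: Unassisted departure of Br⁻ (taking the C–Br bonding pair) generates a secondary carbocation.
Step 2: A hydride (H with its bonding pair) migrates from the adjacent cyclohexyl carbon to the cationic centre — a 1,2-hydride shift — upgrading the secondary cation to a tertiary one.
Step 3: A weak base (a water molecule from the solvent) removes a proton from a carbon adjacent to the cationic centre; the electrons of that C–H bond become the new π(C=C) bond, giving the alkene.
Total: 3 elementary steps.

3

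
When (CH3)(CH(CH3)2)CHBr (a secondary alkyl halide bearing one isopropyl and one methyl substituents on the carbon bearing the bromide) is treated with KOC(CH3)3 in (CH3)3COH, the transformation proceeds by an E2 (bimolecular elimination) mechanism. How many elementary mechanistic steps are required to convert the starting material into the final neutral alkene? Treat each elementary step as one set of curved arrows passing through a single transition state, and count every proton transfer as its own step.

1

Step 1: In one step, (CH3)3CO⁻ pulls off a β-proton, the C–Br bond cleaves, and a C=C double bond forms between the α- and β-carbons (E2, anti elimination).
Total: 1 elementary step.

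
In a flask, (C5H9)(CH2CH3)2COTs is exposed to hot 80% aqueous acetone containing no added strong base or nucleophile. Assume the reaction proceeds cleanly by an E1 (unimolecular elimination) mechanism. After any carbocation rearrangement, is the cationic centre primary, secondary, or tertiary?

tertiary

Step 1: The C–O bond breaks with both electrons going to the tosylate; TsO⁻ leaves and a tertiary carbocation remains.
No single 1,2-shift to an adjacent carbon would give a more-substituted cation, so no rearrangement occurs.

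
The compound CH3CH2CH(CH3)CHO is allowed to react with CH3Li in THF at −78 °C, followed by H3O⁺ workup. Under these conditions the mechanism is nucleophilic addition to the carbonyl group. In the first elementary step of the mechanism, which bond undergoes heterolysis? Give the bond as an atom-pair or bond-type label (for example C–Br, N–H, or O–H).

π(C=O)

Step 1: the carbanion-like carbon of CH3Li attacks the sp² carbonyl carbon; the C=O π bond breaks and the electrons end up as a lone pair on the alkoxide oxygen of the tetrahedral intermediate.
The bond broken in this step is the π(C=O) bond.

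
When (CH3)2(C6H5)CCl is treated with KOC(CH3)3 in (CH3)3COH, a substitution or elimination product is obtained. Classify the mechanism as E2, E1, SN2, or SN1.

Conditions: a strong/bulky base with a tertiary substrate bearing a β-hydrogen.
These conditions are the textbook signature of the E2 pathway.
A strong (often hindered) base removes a β-H in concert with loss of the leaving group — bimolecular elimination.

E2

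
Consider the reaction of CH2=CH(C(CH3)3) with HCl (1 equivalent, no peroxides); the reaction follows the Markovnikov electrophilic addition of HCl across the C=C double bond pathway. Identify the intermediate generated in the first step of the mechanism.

secondary carbocation

Step 1: The π electrons of the C=C bond attack a proton of HCl; Markovnikov addition places the new C–H on the less-substituted alkene carbon, so the positive charge ends up on the more-substituted carbon — a secondary carbocation. The H–Cl bond breaks heterolytically, releasing Cl⁻.
After step 1 the species present is a secondary carbocation.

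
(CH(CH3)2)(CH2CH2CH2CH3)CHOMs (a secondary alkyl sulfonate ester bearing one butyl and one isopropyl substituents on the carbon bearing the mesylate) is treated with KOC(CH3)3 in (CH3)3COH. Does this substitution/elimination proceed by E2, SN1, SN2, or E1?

E2

Conditions: a strong/bulky base with a secondary substrate bearing a β-hydrogen.
These conditions are the textbook signature of the E2 pathway.
A strong (often hindered) base removes a β-H in concert with loss of the leaving group — bimolecular elimination.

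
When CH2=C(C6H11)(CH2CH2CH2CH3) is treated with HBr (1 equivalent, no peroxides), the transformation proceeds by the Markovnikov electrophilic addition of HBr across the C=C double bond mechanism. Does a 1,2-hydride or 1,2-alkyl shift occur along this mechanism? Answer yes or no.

The first-formed carbocation is tertiary.
No single 1,2-shift to an adjacent carbon would produce a more-substituted cation than the one already present, so no rearrangement occurs.

no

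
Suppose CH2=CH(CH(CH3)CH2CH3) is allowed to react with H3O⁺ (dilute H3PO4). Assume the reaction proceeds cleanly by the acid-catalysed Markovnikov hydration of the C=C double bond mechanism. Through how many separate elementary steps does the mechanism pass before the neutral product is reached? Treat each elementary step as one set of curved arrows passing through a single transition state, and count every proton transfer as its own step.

4

Step 1: The π electrons of the C=C bond attack a proton of H3O⁺; Markovnikov addition places the new C–H on the less-substituted alkene carbon, so the positive charge ends up on the more-substituted carbon — a secondary carbocation. H2O is released.
Step 2: A 1,2-hydride shift from the adjacent sec-butyl carbon moves the positive charge from the secondary centre to an adjacent carbon, generating a more stable tertiary carbocation.
Step 3: A lone pair on the oxygen of H2O attacks the carbocation, forming a C–O bond and an oxonium ion (a protonated alcohol).
Step 4: H2O removes a proton from the oxonium oxygen, regenerating H3O⁺ and giving the neutral alcohol.
Total: 4 elementary steps.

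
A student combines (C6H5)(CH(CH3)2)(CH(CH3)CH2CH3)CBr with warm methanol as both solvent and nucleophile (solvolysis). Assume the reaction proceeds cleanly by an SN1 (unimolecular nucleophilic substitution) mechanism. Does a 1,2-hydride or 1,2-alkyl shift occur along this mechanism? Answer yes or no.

The first-formed carbocation is tertiary.
No single 1,2-shift to an adjacent carbon would produce a more-substituted cation than the one already present, so no rearrangement occurs.

no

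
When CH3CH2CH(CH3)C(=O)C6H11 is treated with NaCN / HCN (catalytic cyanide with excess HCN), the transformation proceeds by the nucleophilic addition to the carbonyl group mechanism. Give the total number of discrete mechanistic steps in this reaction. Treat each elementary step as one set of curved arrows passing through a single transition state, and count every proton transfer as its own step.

Step 1: A lone pair / filled orbital on CN⁻ attacks the electrophilic carbonyl carbon; the π(C=O) electrons shift onto oxygen, producing a tetrahedral alkoxide intermediate.
Step 2: Proton transfer from HCN to the alkoxide furnishes a cyanohydrin (and releases another CN⁻ to continue the reaction).
Total: 2 elementary steps.

2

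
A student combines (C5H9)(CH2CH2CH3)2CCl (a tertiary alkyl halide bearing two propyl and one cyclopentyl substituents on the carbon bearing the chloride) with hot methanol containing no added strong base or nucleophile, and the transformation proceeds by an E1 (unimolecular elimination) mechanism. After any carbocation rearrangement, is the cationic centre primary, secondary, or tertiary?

tertiary

Step 1: Rate-determining heterolysis of the C–Cl bond gives Cl⁻ and a tertiary carbocation.
No single 1,2-shift to an adjacent carbon would give a more-substituted cation, so no rearrangement occurs.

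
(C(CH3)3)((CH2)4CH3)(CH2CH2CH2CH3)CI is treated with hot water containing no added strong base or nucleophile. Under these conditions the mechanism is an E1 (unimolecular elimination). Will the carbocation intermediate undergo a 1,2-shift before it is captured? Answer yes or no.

The first-formed carbocation is tertiary.
No single 1,2-shift to an adjacent carbon would produce a more-substituted cation than the one already present, so no rearrangement occurs.

no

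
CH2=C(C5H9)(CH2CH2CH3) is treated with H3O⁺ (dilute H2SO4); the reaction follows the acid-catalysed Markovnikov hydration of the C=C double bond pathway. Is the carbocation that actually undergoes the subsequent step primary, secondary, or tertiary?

tertiary

Step 1: Protonation of the alkene by H3O⁺: the π bond acts as the nucleophile and picks up H⁺, giving the more stable (Markovnikov) tertiary carbocation. H2O is released.
No single 1,2-shift to an adjacent carbon would give a more-substituted cation, so no rearrangement occurs.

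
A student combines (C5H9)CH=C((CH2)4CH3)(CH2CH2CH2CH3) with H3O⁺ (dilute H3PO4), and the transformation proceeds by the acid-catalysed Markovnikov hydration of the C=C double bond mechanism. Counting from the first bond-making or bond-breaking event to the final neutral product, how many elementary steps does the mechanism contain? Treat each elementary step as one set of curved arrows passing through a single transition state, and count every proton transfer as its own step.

3

Step 1: The π electrons of the C=C bond attack a proton of H3O⁺; Markovnikov addition places the new C–H on the less-substituted alkene carbon, so the positive charge ends up on the more-substituted carbon — a tertiary carbocation. H2O is released.
(No 1,2-shift: no single shift to an adjacent carbon would give a more stable cation.)
Step 2: Nucleophilic capture of the cation by H2O produces the protonated alcohol (an oxonium ion).
Step 3: Deprotonation of the oxonium ion by a water molecule delivers the neutral alcohol and regenerates the acid catalyst.
Total: 3 elementary steps.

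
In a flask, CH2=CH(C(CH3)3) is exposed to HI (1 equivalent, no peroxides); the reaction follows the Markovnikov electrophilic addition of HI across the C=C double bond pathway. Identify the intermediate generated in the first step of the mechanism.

secondary carbocation

Step 1: Protonation of the alkene by HI: the π bond acts as the nucleophile and picks up H⁺, giving the more stable (Markovnikov) secondary carbocation. The H–I bond breaks heterolytically, releasing I⁻.
After step 1 the species present is a secondary carbocation.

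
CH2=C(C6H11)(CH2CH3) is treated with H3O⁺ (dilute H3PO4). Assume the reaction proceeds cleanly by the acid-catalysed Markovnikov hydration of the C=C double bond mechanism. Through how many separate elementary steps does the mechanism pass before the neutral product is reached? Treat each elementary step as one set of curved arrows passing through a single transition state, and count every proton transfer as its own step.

3

Step 1: Electrophilic addition begins with the π(C=C) electrons forming a bond to the proton of H3O⁺. Following Markovnikov's rule, the resulting cation is tertiary. H2O is released.
(No 1,2-shift: no single shift to an adjacent carbon would give a more stable cation.)
Step 2: Water acts as the nucleophile: an oxygen lone pair bonds to the cationic carbon, giving an oxonium-ion intermediate.
Step 3: Proton transfer from the O–H of the oxonium ion to H2O completes the catalytic cycle and yields the alcohol.
Total: 3 elementary steps.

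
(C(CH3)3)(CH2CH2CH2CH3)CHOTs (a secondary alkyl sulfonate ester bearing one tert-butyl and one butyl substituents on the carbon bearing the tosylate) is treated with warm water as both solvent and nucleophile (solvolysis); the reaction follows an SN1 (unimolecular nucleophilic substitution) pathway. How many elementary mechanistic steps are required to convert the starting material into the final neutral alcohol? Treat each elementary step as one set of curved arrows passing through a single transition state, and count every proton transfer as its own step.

Step 1: The C–O bond breaks with both electrons going to the tosylate; TsO⁻ leaves and a secondary carbocation remains.
Step 2: A methyl group with its bonding pair migrates from the adjacent tert-butyl carbon to the cationic centre — a 1,2-methyl shift — upgrading the secondary cation to a tertiary one.
Step 3: Nucleophilic capture: the oxygen of H2O bonds to the cationic carbon, producing an oxonium-ion intermediate.
Step 4: Proton transfer from the O–H of the oxonium ion to a solvent molecule delivers the neutral alcohol.
Total: 4 elementary steps.

4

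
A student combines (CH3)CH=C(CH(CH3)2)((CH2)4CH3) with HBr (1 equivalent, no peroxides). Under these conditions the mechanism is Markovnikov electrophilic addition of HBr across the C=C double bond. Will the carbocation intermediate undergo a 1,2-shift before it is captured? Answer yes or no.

no

The first-formed carbocation is tertiary.
No single 1,2-shift to an adjacent carbon would produce a more-substituted cation than the one already present, so no rearrangement occurs.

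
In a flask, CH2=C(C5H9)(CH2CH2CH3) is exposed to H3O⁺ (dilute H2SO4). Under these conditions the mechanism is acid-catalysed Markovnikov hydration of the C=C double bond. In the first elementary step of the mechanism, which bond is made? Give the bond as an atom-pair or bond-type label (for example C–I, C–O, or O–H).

Step 1: Protonation of the alkene by H3O⁺: the π bond acts as the nucleophile and picks up H⁺, giving the more stable (Markovnikov) tertiary carbocation. H2O is released.
The bond formed in this step is the C–H bond.

C–H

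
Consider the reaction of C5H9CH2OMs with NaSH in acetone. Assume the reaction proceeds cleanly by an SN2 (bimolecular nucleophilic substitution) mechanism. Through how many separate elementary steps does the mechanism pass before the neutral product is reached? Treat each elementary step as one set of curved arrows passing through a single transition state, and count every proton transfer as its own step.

Step 1: The hydrosulfide nucleophile donates a lone pair from S to the α-carbon in a backside attack; simultaneously the C–O σ-bond breaks and both of its electrons leave with MsO⁻. One concerted step with inversion of configuration.
Total: 1 elementary step.

1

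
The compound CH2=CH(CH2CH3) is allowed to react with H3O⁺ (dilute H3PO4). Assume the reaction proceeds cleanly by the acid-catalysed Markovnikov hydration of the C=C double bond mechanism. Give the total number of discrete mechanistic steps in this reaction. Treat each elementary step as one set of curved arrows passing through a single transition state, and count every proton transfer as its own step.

3

Step 1: Protonation of the alkene by H3O⁺: the π bond acts as the nucleophile and picks up H⁺, giving the more stable (Markovnikov) secondary carbocation. H2O is released.
(No 1,2-shift: no single shift to an adjacent carbon would give a more stable cation.)
Step 2: Water acts as the nucleophile: an oxygen lone pair bonds to the cationic carbon, giving an oxonium-ion intermediate.
Step 3: Deprotonation of the oxonium ion by a water molecule delivers the neutral alcohol and regenerates the acid catalyst.
Total: 3 elementary steps.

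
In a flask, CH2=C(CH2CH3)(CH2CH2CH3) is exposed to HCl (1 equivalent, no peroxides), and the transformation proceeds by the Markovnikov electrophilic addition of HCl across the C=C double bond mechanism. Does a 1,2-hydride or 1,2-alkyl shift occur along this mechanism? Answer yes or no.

no

The first-formed carbocation is tertiary.
No single 1,2-shift to an adjacent carbon would produce a more-substituted cation than the one already present, so no rearrangement occurs.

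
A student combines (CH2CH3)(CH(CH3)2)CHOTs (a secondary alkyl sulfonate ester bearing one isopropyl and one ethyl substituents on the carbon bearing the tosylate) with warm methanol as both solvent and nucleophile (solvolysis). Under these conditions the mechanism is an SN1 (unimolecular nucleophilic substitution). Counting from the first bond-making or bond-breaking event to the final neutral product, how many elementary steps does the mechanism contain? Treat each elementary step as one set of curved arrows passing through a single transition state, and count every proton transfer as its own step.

4

Step 1: Rate-determining heterolysis of the C–O bond gives TsO⁻ and a secondary carbocation.
Step 2: A hydride (H with its bonding pair) migrates from the adjacent isopropyl carbon to the cationic centre — a 1,2-hydride shift — upgrading the secondary cation to a tertiary one.
Step 3: A lone pair on the oxygen of CH3OH attacks the carbocation, forming a new C–O σ-bond and an oxonium ion.
Step 4: A second solvent molecule removes the proton on oxygen, giving the neutral ether product.
Total: 4 elementary steps.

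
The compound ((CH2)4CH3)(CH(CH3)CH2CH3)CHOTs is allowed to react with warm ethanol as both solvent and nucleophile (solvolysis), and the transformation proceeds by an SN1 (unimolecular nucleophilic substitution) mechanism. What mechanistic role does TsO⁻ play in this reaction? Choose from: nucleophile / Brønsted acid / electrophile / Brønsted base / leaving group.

leaving group

Step 1: Ionisation: the C–O σ-bond cleaves heterolytically; both bonding electrons depart with TsO⁻, leaving a secondary carbocation at the α-carbon.
TsO⁻ departs with both electrons of the breaking σ-bond — that is the definition of a leaving group.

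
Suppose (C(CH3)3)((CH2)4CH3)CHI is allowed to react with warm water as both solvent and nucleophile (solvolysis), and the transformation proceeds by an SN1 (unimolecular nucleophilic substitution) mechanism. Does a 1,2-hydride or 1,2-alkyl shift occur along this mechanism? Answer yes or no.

The first-formed carbocation is secondary.
The adjacent tert-butyl carbon has no hydrogen but bears methyl groups; migration of one methyl with its bonding pair (a 1,2-methyl shift) places the charge on a tertiary centre.
Tertiary is more stable than secondary, so the shift occurs.

yes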